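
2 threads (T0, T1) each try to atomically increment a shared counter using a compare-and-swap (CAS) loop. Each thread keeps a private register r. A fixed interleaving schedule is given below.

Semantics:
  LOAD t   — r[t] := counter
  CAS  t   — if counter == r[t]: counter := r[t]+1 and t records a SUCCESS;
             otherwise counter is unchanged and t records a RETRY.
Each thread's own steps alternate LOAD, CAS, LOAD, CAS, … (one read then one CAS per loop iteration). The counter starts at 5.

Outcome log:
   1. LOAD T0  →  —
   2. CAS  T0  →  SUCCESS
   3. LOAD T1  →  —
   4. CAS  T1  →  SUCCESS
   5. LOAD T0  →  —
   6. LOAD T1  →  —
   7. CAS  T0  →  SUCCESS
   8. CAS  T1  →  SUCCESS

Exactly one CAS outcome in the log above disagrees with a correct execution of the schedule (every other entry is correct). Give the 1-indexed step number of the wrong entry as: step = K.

Re-executing:
T0 LOAD — after: cnt=5, r=5 — load
T0 CAS — after: cnt=6, r=5 — ok
T1 LOAD — after: cnt=6, r=6 — load
T1 CAS — after: cnt=7, r=6 — ok
T0 LOAD — after: cnt=7, r=7 — load
T1 LOAD — after: cnt=7, r=7 — load
T0 CAS — after: cnt=8, r=7 — ok
T1 CAS — after: cnt=8, r=7 — retry
Log disagrees first at step 8.

step = 8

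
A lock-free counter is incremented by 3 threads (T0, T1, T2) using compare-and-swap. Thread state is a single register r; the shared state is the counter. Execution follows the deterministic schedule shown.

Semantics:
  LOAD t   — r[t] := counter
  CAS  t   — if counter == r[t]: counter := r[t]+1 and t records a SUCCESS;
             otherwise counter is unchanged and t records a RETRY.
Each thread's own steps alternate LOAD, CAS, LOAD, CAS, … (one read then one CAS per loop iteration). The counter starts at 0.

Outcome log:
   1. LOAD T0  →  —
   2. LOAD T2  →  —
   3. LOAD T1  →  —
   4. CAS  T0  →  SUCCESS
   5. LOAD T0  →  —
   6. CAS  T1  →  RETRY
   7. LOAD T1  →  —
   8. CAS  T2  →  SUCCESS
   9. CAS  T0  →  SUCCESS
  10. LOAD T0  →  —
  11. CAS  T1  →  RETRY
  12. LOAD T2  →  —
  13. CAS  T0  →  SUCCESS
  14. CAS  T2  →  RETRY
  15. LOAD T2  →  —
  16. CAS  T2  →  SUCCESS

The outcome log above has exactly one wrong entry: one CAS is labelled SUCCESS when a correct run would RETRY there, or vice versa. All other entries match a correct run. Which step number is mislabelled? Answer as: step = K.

step = 8

Reference trace:
[1] T0.load  rd  (counter 0, T0.r 0)
[2] T2.load  rd  (counter 0, T2.r 0)
[3] T1.load  rd  (counter 0, T1.r 0)
[4] T0.cas  hit  (counter 1, T0.r 0)
[5] T0.load  rd  (counter 1, T0.r 1)
[6] T1.cas  miss  (counter 1, T1.r 0)
[7] T1.load  rd  (counter 1, T1.r 1)
[8] T2.cas  miss  (counter 1, T2.r 0)
[9] T0.cas  hit  (counter 2, T0.r 1)
[10] T0.load  rd  (counter 2, T0.r 2)
[11] T1.cas  miss  (counter 2, T1.r 1)
[12] T2.load  rd  (counter 2, T2.r 2)
[13] T0.cas  hit  (counter 3, T0.r 2)
[14] T2.cas  miss  (counter 3, T2.r 2)
[15] T2.load  rd  (counter 3, T2.r 3)
[16] T2.cas  hit  (counter 4, T2.r 3)
Flip is step 8.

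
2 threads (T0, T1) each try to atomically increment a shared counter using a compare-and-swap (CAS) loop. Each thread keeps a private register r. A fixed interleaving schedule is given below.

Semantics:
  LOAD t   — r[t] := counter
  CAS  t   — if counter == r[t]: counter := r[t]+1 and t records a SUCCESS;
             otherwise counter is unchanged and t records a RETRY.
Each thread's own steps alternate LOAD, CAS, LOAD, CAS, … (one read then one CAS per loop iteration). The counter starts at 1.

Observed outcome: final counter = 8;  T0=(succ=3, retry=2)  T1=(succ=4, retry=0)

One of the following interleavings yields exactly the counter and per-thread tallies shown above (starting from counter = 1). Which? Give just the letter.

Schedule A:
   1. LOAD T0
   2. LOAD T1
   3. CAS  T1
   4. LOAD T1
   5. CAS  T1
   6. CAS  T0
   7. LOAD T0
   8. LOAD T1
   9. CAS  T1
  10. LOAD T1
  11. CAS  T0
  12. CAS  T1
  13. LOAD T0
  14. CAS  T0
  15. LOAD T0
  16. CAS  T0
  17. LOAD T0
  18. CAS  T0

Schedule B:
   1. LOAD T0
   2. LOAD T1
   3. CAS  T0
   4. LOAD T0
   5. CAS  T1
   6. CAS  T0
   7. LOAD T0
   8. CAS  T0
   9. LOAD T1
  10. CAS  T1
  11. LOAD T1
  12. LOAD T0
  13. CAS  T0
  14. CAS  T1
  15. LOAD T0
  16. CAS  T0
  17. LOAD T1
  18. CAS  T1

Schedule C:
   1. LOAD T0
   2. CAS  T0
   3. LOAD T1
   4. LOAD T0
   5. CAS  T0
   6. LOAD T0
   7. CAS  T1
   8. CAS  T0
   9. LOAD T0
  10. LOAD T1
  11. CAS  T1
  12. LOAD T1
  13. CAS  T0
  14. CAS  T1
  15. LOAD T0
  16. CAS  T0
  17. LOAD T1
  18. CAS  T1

Simulating candidate A:
step 1: T0 LOAD ⇒ load; ctr=1 reg=1
step 2: T1 LOAD ⇒ load; ctr=1 reg=1
step 3: T1 CAS ⇒ ok; ctr=2 reg=1
step 4: T1 LOAD ⇒ load; ctr=2 reg=2
step 5: T1 CAS ⇒ ok; ctr=3 reg=2
step 6: T0 CAS ⇒ retry; ctr=3 reg=1
step 7: T0 LOAD ⇒ load; ctr=3 reg=3
step 8: T1 LOAD ⇒ load; ctr=3 reg=3
step 9: T1 CAS ⇒ ok; ctr=4 reg=3
step 10: T1 LOAD ⇒ load; ctr=4 reg=4
step 11: T0 CAS ⇒ retry; ctr=4 reg=3
step 12: T1 CAS ⇒ ok; ctr=5 reg=4
step 13: T0 LOAD ⇒ load; ctr=5 reg=5
step 14: T0 CAS ⇒ ok; ctr=6 reg=5
step 15: T0 LOAD ⇒ load; ctr=6 reg=6
step 16: T0 CAS ⇒ ok; ctr=7 reg=6
step 17: T0 LOAD ⇒ load; ctr=7 reg=7
step 18: T0 CAS ⇒ ok; ctr=8 reg=7

A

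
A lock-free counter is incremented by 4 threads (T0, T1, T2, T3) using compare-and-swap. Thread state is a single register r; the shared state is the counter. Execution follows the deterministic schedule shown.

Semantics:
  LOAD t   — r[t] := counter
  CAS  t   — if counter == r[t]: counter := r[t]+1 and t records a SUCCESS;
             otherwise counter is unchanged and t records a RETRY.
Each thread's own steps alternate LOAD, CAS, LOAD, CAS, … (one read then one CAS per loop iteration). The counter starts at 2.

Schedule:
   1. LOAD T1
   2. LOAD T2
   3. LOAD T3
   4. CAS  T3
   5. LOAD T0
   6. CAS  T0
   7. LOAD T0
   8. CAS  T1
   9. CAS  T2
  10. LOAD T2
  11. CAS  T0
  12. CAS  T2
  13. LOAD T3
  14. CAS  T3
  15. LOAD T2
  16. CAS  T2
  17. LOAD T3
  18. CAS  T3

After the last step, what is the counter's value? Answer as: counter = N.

counter = 8

1. LOAD T1 → mem=2 r[T1]=2 [LOAD]
2. LOAD T2 → mem=2 r[T2]=2 [LOAD]
3. LOAD T3 → mem=2 r[T3]=2 [LOAD]
4. CAS T3 → mem=3 r[T3]=2 [OK]
5. LOAD T0 → mem=3 r[T0]=3 [LOAD]
6. CAS T0 → mem=4 r[T0]=3 [OK]
7. LOAD T0 → mem=4 r[T0]=4 [LOAD]
8. CAS T1 → mem=4 r[T1]=2 [RETRY]
9. CAS T2 → mem=4 r[T2]=2 [RETRY]
10. LOAD T2 → mem=4 r[T2]=4 [LOAD]
11. CAS T0 → mem=5 r[T0]=4 [OK]
12. CAS T2 → mem=5 r[T2]=4 [RETRY]
13. LOAD T3 → mem=5 r[T3]=5 [LOAD]
14. CAS T3 → mem=6 r[T3]=5 [OK]
15. LOAD T2 → mem=6 r[T2]=6 [LOAD]
16. CAS T2 → mem=7 r[T2]=6 [OK]
17. LOAD T3 → mem=7 r[T3]=7 [LOAD]
18. CAS T3 → mem=8 r[T3]=7 [OK]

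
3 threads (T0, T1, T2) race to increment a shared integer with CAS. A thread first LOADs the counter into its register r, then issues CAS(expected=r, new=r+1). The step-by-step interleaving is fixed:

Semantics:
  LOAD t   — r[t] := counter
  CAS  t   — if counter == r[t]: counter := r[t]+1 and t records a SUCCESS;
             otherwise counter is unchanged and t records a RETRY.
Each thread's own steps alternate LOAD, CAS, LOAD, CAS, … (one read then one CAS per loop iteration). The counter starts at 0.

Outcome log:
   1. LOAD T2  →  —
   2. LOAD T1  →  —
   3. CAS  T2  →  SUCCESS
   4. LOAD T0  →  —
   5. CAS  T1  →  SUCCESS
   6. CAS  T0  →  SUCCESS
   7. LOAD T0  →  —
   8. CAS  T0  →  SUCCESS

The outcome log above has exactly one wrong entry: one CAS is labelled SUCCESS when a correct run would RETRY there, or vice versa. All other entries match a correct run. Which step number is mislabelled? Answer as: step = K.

step = 5

Re-executing:
step 1: T2 LOAD ⇒ load; ctr=0 reg=0
step 2: T1 LOAD ⇒ load; ctr=0 reg=0
step 3: T2 CAS ⇒ ok; ctr=1 reg=0
step 4: T0 LOAD ⇒ load; ctr=1 reg=1
step 5: T1 CAS ⇒ retry; ctr=1 reg=0
step 6: T0 CAS ⇒ ok; ctr=2 reg=1
step 7: T0 LOAD ⇒ load; ctr=2 reg=2
step 8: T0 CAS ⇒ ok; ctr=3 reg=2
Mismatch at 5.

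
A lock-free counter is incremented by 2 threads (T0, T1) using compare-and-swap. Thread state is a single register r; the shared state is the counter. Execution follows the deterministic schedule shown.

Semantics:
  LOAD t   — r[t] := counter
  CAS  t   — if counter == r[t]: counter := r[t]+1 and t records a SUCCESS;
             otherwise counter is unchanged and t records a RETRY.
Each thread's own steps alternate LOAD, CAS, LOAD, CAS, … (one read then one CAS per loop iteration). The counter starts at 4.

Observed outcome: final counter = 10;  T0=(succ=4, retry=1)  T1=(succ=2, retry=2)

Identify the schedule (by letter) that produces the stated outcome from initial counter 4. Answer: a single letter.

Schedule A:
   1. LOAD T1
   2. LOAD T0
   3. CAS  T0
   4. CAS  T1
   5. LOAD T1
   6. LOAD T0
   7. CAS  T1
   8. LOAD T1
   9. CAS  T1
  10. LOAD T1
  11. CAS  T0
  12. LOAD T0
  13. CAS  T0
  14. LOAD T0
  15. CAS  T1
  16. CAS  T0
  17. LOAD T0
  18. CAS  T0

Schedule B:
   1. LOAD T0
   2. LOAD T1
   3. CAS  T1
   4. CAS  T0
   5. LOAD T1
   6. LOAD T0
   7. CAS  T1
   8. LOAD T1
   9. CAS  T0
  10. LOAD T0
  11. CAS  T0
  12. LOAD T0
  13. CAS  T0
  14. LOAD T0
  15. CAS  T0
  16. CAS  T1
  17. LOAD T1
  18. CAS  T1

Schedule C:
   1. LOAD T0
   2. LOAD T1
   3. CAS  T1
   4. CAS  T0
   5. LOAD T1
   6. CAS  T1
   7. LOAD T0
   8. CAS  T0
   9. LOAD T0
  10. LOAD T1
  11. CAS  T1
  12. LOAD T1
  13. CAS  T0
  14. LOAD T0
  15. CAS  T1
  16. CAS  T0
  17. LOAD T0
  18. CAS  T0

Run A:
1. LOAD T1 → mem=4 r[T1]=4 [LOAD]
2. LOAD T0 → mem=4 r[T0]=4 [LOAD]
3. CAS T0 → mem=5 r[T0]=4 [OK]
4. CAS T1 → mem=5 r[T1]=4 [RETRY]
5. LOAD T1 → mem=5 r[T1]=5 [LOAD]
6. LOAD T0 → mem=5 r[T0]=5 [LOAD]
7. CAS T1 → mem=6 r[T1]=5 [OK]
8. LOAD T1 → mem=6 r[T1]=6 [LOAD]
9. CAS T1 → mem=7 r[T1]=6 [OK]
10. LOAD T1 → mem=7 r[T1]=7 [LOAD]
11. CAS T0 → mem=7 r[T0]=5 [RETRY]
12. LOAD T0 → mem=7 r[T0]=7 [LOAD]
13. CAS T0 → mem=8 r[T0]=7 [OK]
14. LOAD T0 → mem=8 r[T0]=8 [LOAD]
15. CAS T1 → mem=8 r[T1]=7 [RETRY]
16. CAS T0 → mem=9 r[T0]=8 [OK]
17. LOAD T0 → mem=9 r[T0]=9 [LOAD]
18. CAS T0 → mem=10 r[T0]=9 [OK]

A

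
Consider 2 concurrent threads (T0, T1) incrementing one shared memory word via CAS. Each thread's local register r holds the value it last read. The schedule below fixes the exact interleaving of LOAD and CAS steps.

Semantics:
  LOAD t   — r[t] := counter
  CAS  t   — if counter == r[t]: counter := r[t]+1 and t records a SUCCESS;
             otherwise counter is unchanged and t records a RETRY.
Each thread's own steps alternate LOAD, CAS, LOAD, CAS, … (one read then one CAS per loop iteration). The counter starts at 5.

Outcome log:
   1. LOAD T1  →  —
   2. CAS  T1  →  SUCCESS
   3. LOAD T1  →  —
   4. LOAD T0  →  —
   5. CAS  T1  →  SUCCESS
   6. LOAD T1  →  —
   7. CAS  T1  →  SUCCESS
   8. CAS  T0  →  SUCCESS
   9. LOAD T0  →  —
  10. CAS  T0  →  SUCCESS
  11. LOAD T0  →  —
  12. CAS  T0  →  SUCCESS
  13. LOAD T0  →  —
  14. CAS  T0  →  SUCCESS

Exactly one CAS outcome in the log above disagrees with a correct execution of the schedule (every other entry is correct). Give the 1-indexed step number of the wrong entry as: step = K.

Correct run:
1. LOAD T1 → mem=5 r[T1]=5 [LOAD]
2. CAS T1 → mem=6 r[T1]=5 [OK]
3. LOAD T1 → mem=6 r[T1]=6 [LOAD]
4. LOAD T0 → mem=6 r[T0]=6 [LOAD]
5. CAS T1 → mem=7 r[T1]=6 [OK]
6. LOAD T1 → mem=7 r[T1]=7 [LOAD]
7. CAS T1 → mem=8 r[T1]=7 [OK]
8. CAS T0 → mem=8 r[T0]=6 [RETRY]
9. LOAD T0 → mem=8 r[T0]=8 [LOAD]
10. CAS T0 → mem=9 r[T0]=8 [OK]
11. LOAD T0 → mem=9 r[T0]=9 [LOAD]
12. CAS T0 → mem=10 r[T0]=9 [OK]
13. LOAD T0 → mem=10 r[T0]=10 [LOAD]
14. CAS T0 → mem=11 r[T0]=10 [OK]
Mismatch at 8.

step = 8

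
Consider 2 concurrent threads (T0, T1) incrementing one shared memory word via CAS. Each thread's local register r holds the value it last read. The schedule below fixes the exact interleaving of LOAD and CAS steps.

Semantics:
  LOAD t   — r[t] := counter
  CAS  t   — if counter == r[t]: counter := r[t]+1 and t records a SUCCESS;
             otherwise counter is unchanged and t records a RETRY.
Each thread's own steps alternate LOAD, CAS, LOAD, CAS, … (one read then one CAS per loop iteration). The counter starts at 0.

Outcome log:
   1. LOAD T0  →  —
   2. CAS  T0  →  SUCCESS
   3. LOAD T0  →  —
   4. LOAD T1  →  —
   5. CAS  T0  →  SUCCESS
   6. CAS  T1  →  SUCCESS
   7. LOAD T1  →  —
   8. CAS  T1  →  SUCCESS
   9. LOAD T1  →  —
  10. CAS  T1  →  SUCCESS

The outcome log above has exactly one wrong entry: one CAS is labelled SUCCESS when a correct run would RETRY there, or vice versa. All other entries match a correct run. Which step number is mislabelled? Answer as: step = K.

step = 6

Reference trace:
   1) LOAD T0:  M=0  r_T0=0
   2) CAS  T0:  M=1  r_T0=0 ✓
   3) LOAD T0:  M=1  r_T0=1
   4) LOAD T1:  M=1  r_T1=1
   5) CAS  T0:  M=2  r_T0=1 ✓
   6) CAS  T1:  M=2  r_T1=1 ✗
   7) LOAD T1:  M=2  r_T1=2
   8) CAS  T1:  M=3  r_T1=2 ✓
   9) LOAD T1:  M=3  r_T1=3
  10) CAS  T1:  M=4  r_T1=3 ✓
Flip is step 6.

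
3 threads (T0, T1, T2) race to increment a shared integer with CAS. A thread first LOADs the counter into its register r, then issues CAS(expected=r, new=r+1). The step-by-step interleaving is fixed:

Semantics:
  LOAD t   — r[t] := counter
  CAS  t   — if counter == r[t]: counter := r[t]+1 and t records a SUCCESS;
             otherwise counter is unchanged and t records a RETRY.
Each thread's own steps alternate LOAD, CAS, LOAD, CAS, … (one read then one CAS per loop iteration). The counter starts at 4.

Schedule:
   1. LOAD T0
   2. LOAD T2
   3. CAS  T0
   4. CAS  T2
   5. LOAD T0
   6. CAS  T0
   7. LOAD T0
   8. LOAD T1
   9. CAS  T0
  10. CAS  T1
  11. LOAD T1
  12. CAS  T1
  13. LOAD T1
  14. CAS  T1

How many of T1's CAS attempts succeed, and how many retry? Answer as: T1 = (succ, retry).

T1 = (2, 1)

step 1: T0 LOAD ⇒ load; ctr=4 reg=4
step 2: T2 LOAD ⇒ load; ctr=4 reg=4
step 3: T0 CAS ⇒ ok; ctr=5 reg=4
step 4: T2 CAS ⇒ retry; ctr=5 reg=4
step 5: T0 LOAD ⇒ load; ctr=5 reg=5
step 6: T0 CAS ⇒ ok; ctr=6 reg=5
step 7: T0 LOAD ⇒ load; ctr=6 reg=6
step 8: T1 LOAD ⇒ load; ctr=6 reg=6
step 9: T0 CAS ⇒ ok; ctr=7 reg=6
step 10: T1 CAS ⇒ retry; ctr=7 reg=6
step 11: T1 LOAD ⇒ load; ctr=7 reg=7
step 12: T1 CAS ⇒ ok; ctr=8 reg=7
step 13: T1 LOAD ⇒ load; ctr=8 reg=8
step 14: T1 CAS ⇒ ok; ctr=9 reg=8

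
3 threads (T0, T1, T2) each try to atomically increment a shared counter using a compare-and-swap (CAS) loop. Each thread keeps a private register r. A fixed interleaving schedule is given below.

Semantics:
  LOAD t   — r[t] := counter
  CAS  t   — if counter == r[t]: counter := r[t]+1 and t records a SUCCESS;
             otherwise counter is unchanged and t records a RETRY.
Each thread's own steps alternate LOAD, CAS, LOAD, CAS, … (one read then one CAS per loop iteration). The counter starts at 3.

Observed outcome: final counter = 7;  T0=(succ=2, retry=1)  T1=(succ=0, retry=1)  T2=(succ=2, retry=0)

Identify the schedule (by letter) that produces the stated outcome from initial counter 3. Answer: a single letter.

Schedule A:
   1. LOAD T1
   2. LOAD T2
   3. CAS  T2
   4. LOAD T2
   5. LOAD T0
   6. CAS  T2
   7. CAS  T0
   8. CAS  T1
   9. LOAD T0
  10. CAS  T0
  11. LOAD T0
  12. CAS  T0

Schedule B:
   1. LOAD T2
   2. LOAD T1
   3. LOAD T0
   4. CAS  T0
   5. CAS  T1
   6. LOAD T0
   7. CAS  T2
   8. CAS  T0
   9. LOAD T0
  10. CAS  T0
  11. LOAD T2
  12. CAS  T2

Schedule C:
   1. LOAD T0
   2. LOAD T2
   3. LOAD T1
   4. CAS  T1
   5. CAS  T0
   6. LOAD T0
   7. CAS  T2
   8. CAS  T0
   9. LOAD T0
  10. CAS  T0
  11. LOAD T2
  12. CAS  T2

A

Tracing schedule A:
#1 T1 reads 3
#2 T2 reads 3
#3 T2 CAS(3→4) writes; counter now 4
#4 T2 reads 4
#5 T0 reads 4
#6 T2 CAS(4→5) writes; counter now 5
#7 T0 CAS(4→5) fails; counter now 5
#8 T1 CAS(3→4) fails; counter now 5
#9 T0 reads 5
#10 T0 CAS(5→6) writes; counter now 6
#11 T0 reads 6
#12 T0 CAS(6→7) writes; counter now 7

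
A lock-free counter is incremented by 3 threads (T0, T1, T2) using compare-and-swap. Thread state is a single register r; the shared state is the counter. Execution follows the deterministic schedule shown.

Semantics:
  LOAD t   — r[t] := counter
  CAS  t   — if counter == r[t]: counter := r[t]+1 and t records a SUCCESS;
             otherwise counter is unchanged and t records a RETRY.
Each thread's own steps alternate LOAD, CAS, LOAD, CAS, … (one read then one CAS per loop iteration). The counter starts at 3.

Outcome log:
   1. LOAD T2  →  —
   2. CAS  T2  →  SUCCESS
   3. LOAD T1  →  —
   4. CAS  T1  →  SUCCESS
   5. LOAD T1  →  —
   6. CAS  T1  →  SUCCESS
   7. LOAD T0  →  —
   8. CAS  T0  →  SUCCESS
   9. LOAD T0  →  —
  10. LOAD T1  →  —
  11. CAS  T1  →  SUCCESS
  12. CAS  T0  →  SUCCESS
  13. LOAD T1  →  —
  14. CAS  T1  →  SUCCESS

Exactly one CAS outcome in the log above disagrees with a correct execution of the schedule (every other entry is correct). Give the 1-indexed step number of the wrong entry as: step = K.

Reference trace:
1. LOAD T2 → mem=3 r[T2]=3 [LOAD]
2. CAS T2 → mem=4 r[T2]=3 [OK]
3. LOAD T1 → mem=4 r[T1]=4 [LOAD]
4. CAS T1 → mem=5 r[T1]=4 [OK]
5. LOAD T1 → mem=5 r[T1]=5 [LOAD]
6. CAS T1 → mem=6 r[T1]=5 [OK]
7. LOAD T0 → mem=6 r[T0]=6 [LOAD]
8. CAS T0 → mem=7 r[T0]=6 [OK]
9. LOAD T0 → mem=7 r[T0]=7 [LOAD]
10. LOAD T1 → mem=7 r[T1]=7 [LOAD]
11. CAS T1 → mem=8 r[T1]=7 [OK]
12. CAS T0 → mem=8 r[T0]=7 [RETRY]
13. LOAD T1 → mem=8 r[T1]=8 [LOAD]
14. CAS T1 → mem=9 r[T1]=8 [OK]
Mismatch at 12.

step = 12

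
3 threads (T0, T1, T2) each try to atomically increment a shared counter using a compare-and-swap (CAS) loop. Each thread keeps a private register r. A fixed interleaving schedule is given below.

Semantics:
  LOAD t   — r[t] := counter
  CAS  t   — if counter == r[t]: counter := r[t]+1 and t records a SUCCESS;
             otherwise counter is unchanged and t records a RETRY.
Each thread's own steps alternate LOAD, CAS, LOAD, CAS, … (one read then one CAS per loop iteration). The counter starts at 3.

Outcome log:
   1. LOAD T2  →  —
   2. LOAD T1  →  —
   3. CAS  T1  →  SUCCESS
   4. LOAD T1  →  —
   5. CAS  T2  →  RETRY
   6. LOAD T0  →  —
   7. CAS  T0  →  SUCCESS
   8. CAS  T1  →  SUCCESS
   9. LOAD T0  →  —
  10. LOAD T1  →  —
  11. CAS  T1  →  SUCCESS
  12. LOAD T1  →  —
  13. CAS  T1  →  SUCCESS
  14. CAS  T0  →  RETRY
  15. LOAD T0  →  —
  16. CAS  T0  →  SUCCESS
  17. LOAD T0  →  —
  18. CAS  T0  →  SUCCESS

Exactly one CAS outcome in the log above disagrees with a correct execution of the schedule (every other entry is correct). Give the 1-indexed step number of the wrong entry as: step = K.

step = 8

Reference trace:
[1] T2.load  rd  (counter 3, T2.r 3)
[2] T1.load  rd  (counter 3, T1.r 3)
[3] T1.cas  hit  (counter 4, T1.r 3)
[4] T1.load  rd  (counter 4, T1.r 4)
[5] T2.cas  miss  (counter 4, T2.r 3)
[6] T0.load  rd  (counter 4, T0.r 4)
[7] T0.cas  hit  (counter 5, T0.r 4)
[8] T1.cas  miss  (counter 5, T1.r 4)
[9] T0.load  rd  (counter 5, T0.r 5)
[10] T1.load  rd  (counter 5, T1.r 5)
[11] T1.cas  hit  (counter 6, T1.r 5)
[12] T1.load  rd  (counter 6, T1.r 6)
[13] T1.cas  hit  (counter 7, T1.r 6)
[14] T0.cas  miss  (counter 7, T0.r 5)
[15] T0.load  rd  (counter 7, T0.r 7)
[16] T0.cas  hit  (counter 8, T0.r 7)
[17] T0.load  rd  (counter 8, T0.r 8)
[18] T0.cas  hit  (counter 9, T0.r 8)
Mismatch at 8.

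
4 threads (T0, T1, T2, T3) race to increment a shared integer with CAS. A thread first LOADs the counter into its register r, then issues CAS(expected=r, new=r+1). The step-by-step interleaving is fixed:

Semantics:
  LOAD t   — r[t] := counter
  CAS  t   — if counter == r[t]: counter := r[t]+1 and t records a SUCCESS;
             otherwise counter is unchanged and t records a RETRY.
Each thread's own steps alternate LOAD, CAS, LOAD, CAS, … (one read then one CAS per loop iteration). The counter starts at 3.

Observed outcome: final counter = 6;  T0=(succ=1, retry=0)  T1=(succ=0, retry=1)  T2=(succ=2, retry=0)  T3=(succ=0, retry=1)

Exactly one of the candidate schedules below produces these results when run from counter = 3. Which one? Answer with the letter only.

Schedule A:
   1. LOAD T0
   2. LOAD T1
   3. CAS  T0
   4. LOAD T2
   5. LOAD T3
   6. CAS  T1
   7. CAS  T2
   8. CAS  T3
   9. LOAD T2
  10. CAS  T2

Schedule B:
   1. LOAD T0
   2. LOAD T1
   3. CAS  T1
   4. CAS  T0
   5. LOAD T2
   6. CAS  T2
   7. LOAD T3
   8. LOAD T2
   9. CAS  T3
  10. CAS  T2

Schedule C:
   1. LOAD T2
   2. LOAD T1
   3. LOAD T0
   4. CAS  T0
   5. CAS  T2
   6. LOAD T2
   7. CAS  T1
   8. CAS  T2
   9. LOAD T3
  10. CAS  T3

Run A:
T0 LOAD — after: cnt=3, r=3 — load
T1 LOAD — after: cnt=3, r=3 — load
T0 CAS — after: cnt=4, r=3 — ok
T2 LOAD — after: cnt=4, r=4 — load
T3 LOAD — after: cnt=4, r=4 — load
T1 CAS — after: cnt=4, r=3 — retry
T2 CAS — after: cnt=5, r=4 — ok
T3 CAS — after: cnt=5, r=4 — retry
T2 LOAD — after: cnt=5, r=5 — load
T2 CAS — after: cnt=6, r=5 — ok

A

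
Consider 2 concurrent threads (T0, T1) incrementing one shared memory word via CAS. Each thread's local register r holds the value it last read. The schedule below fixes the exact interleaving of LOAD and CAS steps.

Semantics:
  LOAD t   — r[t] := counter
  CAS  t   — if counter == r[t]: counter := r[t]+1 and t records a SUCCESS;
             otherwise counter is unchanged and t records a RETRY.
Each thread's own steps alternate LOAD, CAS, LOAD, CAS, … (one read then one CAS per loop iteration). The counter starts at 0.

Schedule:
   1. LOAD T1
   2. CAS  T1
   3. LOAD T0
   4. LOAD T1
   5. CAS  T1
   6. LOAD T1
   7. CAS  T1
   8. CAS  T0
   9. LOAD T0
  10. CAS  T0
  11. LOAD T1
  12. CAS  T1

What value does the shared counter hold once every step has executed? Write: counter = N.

[1] T1.load  rd  (counter 0, T1.r 0)
[2] T1.cas  hit  (counter 1, T1.r 0)
[3] T0.load  rd  (counter 1, T0.r 1)
[4] T1.load  rd  (counter 1, T1.r 1)
[5] T1.cas  hit  (counter 2, T1.r 1)
[6] T1.load  rd  (counter 2, T1.r 2)
[7] T1.cas  hit  (counter 3, T1.r 2)
[8] T0.cas  miss  (counter 3, T0.r 1)
[9] T0.load  rd  (counter 3, T0.r 3)
[10] T0.cas  hit  (counter 4, T0.r 3)
[11] T1.load  rd  (counter 4, T1.r 4)
[12] T1.cas  hit  (counter 5, T1.r 4)

counter = 5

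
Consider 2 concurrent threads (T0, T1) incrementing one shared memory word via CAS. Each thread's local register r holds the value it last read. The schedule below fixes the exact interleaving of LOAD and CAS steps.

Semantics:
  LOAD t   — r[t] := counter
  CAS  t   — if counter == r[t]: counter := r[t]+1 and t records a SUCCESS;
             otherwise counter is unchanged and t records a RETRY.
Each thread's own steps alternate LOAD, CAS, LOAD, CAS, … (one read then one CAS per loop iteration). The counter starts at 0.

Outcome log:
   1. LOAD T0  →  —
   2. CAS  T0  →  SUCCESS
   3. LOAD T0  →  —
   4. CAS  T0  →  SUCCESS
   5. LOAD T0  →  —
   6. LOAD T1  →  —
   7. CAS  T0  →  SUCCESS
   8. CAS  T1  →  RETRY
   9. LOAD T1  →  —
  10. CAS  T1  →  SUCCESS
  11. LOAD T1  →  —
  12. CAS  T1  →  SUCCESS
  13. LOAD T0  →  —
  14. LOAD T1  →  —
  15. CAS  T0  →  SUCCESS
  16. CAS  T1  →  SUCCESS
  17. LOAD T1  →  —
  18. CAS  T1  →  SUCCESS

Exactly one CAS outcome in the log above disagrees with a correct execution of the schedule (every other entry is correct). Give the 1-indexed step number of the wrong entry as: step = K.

Correct run:
#1 T0 reads 0
#2 T0 CAS(0→1) writes; counter now 1
#3 T0 reads 1
#4 T0 CAS(1→2) writes; counter now 2
#5 T0 reads 2
#6 T1 reads 2
#7 T0 CAS(2→3) writes; counter now 3
#8 T1 CAS(2→3) fails; counter now 3
#9 T1 reads 3
#10 T1 CAS(3→4) writes; counter now 4
#11 T1 reads 4
#12 T1 CAS(4→5) writes; counter now 5
#13 T0 reads 5
#14 T1 reads 5
#15 T0 CAS(5→6) writes; counter now 6
#16 T1 CAS(5→6) fails; counter now 6
#17 T1 reads 6
#18 T1 CAS(6→7) writes; counter now 7
Flip is step 16.

step = 16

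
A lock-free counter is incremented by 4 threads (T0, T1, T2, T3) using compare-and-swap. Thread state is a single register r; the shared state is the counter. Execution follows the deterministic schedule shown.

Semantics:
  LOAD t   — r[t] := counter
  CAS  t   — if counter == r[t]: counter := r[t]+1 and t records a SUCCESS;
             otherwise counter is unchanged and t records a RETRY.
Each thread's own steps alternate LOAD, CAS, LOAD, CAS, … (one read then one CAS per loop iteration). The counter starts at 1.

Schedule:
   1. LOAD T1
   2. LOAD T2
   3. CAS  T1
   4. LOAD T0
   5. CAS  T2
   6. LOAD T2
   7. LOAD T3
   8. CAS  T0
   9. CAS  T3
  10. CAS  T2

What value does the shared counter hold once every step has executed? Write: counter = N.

counter = 3

1. LOAD T1 → mem=1 r[T1]=1 [LOAD]
2. LOAD T2 → mem=1 r[T2]=1 [LOAD]
3. CAS T1 → mem=2 r[T1]=1 [OK]
4. LOAD T0 → mem=2 r[T0]=2 [LOAD]
5. CAS T2 → mem=2 r[T2]=1 [RETRY]
6. LOAD T2 → mem=2 r[T2]=2 [LOAD]
7. LOAD T3 → mem=2 r[T3]=2 [LOAD]
8. CAS T0 → mem=3 r[T0]=2 [OK]
9. CAS T3 → mem=3 r[T3]=2 [RETRY]
10. CAS T2 → mem=3 r[T2]=2 [RETRY]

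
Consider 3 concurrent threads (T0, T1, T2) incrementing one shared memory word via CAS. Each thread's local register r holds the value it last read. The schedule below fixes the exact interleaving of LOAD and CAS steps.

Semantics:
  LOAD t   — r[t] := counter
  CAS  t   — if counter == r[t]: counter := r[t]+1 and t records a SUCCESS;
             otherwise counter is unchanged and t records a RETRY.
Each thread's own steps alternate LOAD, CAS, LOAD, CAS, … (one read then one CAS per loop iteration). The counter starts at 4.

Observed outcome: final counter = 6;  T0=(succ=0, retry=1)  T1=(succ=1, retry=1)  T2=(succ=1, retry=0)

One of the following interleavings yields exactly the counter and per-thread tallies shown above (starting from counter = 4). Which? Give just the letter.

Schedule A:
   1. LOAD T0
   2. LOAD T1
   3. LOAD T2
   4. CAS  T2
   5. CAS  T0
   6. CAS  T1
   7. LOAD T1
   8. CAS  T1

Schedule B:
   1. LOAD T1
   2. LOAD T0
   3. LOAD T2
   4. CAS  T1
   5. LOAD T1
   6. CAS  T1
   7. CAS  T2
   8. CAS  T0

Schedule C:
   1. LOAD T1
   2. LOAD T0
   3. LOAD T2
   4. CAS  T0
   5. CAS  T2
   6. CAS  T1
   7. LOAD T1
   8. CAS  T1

Tracing schedule A:
T0 LOAD — after: cnt=4, r=4 — load
T1 LOAD — after: cnt=4, r=4 — load
T2 LOAD — after: cnt=4, r=4 — load
T2 CAS — after: cnt=5, r=4 — ok
T0 CAS — after: cnt=5, r=4 — retry
T1 CAS — after: cnt=5, r=4 — retry
T1 LOAD — after: cnt=5, r=5 — load
T1 CAS — after: cnt=6, r=5 — ok

A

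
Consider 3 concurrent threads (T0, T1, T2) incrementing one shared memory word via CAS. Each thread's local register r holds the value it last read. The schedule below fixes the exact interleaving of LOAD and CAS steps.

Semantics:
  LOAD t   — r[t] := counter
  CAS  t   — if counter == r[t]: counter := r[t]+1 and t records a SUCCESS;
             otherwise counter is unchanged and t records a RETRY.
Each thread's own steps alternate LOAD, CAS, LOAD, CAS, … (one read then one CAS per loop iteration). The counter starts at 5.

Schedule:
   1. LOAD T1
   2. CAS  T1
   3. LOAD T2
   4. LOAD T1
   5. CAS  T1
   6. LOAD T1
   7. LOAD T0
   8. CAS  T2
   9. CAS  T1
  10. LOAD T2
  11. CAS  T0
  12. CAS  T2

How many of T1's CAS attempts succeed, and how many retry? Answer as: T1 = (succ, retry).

T1 = (3, 0)

[1] T1.load  rd  (counter 5, T1.r 5)
[2] T1.cas  hit  (counter 6, T1.r 5)
[3] T2.load  rd  (counter 6, T2.r 6)
[4] T1.load  rd  (counter 6, T1.r 6)
[5] T1.cas  hit  (counter 7, T1.r 6)
[6] T1.load  rd  (counter 7, T1.r 7)
[7] T0.load  rd  (counter 7, T0.r 7)
[8] T2.cas  miss  (counter 7, T2.r 6)
[9] T1.cas  hit  (counter 8, T1.r 7)
[10] T2.load  rd  (counter 8, T2.r 8)
[11] T0.cas  miss  (counter 8, T0.r 7)
[12] T2.cas  hit  (counter 9, T2.r 8)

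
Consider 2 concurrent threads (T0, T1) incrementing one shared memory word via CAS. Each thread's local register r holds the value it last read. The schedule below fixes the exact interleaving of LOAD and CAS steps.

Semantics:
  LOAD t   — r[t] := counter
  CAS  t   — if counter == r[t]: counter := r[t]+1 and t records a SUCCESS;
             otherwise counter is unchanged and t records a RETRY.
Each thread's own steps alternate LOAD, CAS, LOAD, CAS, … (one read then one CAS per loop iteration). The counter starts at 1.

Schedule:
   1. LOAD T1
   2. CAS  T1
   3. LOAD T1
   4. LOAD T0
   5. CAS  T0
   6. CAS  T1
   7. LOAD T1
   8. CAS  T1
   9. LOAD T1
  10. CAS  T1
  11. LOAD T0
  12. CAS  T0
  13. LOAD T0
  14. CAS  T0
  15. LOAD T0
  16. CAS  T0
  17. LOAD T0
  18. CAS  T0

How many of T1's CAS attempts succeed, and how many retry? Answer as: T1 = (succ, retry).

T1 = (3, 1)

step 1: T1 LOAD ⇒ load; ctr=1 reg=1
step 2: T1 CAS ⇒ ok; ctr=2 reg=1
step 3: T1 LOAD ⇒ load; ctr=2 reg=2
step 4: T0 LOAD ⇒ load; ctr=2 reg=2
step 5: T0 CAS ⇒ ok; ctr=3 reg=2
step 6: T1 CAS ⇒ retry; ctr=3 reg=2
step 7: T1 LOAD ⇒ load; ctr=3 reg=3
step 8: T1 CAS ⇒ ok; ctr=4 reg=3
step 9: T1 LOAD ⇒ load; ctr=4 reg=4
step 10: T1 CAS ⇒ ok; ctr=5 reg=4
step 11: T0 LOAD ⇒ load; ctr=5 reg=5
step 12: T0 CAS ⇒ ok; ctr=6 reg=5
step 13: T0 LOAD ⇒ load; ctr=6 reg=6
step 14: T0 CAS ⇒ ok; ctr=7 reg=6
step 15: T0 LOAD ⇒ load; ctr=7 reg=7
step 16: T0 CAS ⇒ ok; ctr=8 reg=7
step 17: T0 LOAD ⇒ load; ctr=8 reg=8
step 18: T0 CAS ⇒ ok; ctr=9 reg=8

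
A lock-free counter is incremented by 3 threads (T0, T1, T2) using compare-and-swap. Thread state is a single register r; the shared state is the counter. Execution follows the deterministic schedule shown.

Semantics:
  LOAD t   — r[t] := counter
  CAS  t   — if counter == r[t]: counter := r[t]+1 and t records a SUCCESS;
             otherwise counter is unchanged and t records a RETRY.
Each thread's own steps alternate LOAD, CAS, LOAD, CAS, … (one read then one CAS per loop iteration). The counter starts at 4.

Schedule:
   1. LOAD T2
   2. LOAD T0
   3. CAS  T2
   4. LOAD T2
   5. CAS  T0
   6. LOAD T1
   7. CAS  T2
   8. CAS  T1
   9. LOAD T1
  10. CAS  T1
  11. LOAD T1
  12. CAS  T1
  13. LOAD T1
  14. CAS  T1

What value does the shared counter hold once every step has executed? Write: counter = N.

counter = 9

1. LOAD T2 → mem=4 r[T2]=4 [LOAD]
2. LOAD T0 → mem=4 r[T0]=4 [LOAD]
3. CAS T2 → mem=5 r[T2]=4 [OK]
4. LOAD T2 → mem=5 r[T2]=5 [LOAD]
5. CAS T0 → mem=5 r[T0]=4 [RETRY]
6. LOAD T1 → mem=5 r[T1]=5 [LOAD]
7. CAS T2 → mem=6 r[T2]=5 [OK]
8. CAS T1 → mem=6 r[T1]=5 [RETRY]
9. LOAD T1 → mem=6 r[T1]=6 [LOAD]
10. CAS T1 → mem=7 r[T1]=6 [OK]
11. LOAD T1 → mem=7 r[T1]=7 [LOAD]
12. CAS T1 → mem=8 r[T1]=7 [OK]
13. LOAD T1 → mem=8 r[T1]=8 [LOAD]
14. CAS T1 → mem=9 r[T1]=8 [OK]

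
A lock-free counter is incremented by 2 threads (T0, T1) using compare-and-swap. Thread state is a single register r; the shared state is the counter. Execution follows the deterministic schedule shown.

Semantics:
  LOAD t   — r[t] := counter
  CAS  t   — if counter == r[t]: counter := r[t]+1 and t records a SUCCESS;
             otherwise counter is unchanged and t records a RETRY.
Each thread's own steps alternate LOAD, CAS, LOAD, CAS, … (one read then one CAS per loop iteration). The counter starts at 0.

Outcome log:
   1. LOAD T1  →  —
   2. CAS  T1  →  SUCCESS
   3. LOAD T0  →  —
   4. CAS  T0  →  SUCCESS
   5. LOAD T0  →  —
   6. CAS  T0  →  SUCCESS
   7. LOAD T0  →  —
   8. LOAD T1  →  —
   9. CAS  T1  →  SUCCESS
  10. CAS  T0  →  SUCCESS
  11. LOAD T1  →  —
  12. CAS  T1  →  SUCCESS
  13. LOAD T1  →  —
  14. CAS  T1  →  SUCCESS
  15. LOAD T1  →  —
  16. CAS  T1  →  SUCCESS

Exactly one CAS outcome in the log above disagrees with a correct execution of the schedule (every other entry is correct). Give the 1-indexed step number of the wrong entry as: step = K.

step = 10

Correct run:
1. LOAD T1 → mem=0 r[T1]=0 [LOAD]
2. CAS T1 → mem=1 r[T1]=0 [OK]
3. LOAD T0 → mem=1 r[T0]=1 [LOAD]
4. CAS T0 → mem=2 r[T0]=1 [OK]
5. LOAD T0 → mem=2 r[T0]=2 [LOAD]
6. CAS T0 → mem=3 r[T0]=2 [OK]
7. LOAD T0 → mem=3 r[T0]=3 [LOAD]
8. LOAD T1 → mem=3 r[T1]=3 [LOAD]
9. CAS T1 → mem=4 r[T1]=3 [OK]
10. CAS T0 → mem=4 r[T0]=3 [RETRY]
11. LOAD T1 → mem=4 r[T1]=4 [LOAD]
12. CAS T1 → mem=5 r[T1]=4 [OK]
13. LOAD T1 → mem=5 r[T1]=5 [LOAD]
14. CAS T1 → mem=6 r[T1]=5 [OK]
15. LOAD T1 → mem=6 r[T1]=6 [LOAD]
16. CAS T1 → mem=7 r[T1]=6 [OK]
Mismatch at 10.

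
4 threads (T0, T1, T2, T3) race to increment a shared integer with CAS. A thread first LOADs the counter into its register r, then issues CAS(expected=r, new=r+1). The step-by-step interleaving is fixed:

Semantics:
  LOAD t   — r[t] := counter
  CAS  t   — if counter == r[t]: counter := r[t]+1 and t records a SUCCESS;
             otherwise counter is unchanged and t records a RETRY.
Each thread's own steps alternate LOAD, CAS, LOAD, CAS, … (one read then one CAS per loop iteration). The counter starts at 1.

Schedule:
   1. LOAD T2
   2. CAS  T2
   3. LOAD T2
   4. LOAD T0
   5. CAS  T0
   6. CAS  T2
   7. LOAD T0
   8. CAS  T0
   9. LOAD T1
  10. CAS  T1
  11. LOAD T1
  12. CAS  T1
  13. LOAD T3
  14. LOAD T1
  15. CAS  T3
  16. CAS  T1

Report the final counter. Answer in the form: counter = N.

counter = 7

#1 T2 reads 1
#2 T2 CAS(1→2) writes; counter now 2
#3 T2 reads 2
#4 T0 reads 2
#5 T0 CAS(2→3) writes; counter now 3
#6 T2 CAS(2→3) fails; counter now 3
#7 T0 reads 3
#8 T0 CAS(3→4) writes; counter now 4
#9 T1 reads 4
#10 T1 CAS(4→5) writes; counter now 5
#11 T1 reads 5
#12 T1 CAS(5→6) writes; counter now 6
#13 T3 reads 6
#14 T1 reads 6
#15 T3 CAS(6→7) writes; counter now 7
#16 T1 CAS(6→7) fails; counter now 7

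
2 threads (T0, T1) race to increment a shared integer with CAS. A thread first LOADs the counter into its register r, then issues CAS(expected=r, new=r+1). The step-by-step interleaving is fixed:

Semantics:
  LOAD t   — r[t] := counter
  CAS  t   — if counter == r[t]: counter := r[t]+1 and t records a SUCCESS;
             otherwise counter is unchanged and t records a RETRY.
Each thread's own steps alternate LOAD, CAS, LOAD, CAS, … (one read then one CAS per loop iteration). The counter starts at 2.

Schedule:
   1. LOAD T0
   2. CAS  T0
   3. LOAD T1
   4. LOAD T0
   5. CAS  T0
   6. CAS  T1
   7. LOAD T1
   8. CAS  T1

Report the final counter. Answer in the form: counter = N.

counter = 5

T0 LOAD — after: cnt=2, r=2 — load
T0 CAS — after: cnt=3, r=2 — ok
T1 LOAD — after: cnt=3, r=3 — load
T0 LOAD — after: cnt=3, r=3 — load
T0 CAS — after: cnt=4, r=3 — ok
T1 CAS — after: cnt=4, r=3 — retry
T1 LOAD — after: cnt=4, r=4 — load
T1 CAS — after: cnt=5, r=4 — ok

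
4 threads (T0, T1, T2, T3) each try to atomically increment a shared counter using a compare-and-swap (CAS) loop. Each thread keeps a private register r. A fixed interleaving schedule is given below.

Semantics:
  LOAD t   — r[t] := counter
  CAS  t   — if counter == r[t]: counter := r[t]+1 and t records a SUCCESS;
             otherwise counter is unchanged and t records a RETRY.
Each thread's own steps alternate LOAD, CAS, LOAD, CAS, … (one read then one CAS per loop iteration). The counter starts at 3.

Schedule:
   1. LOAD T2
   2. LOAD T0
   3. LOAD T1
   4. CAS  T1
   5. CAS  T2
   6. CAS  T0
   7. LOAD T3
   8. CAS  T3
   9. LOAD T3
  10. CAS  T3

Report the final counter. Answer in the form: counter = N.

T2 LOAD — after: cnt=3, r=3 — load
T0 LOAD — after: cnt=3, r=3 — load
T1 LOAD — after: cnt=3, r=3 — load
T1 CAS — after: cnt=4, r=3 — ok
T2 CAS — after: cnt=4, r=3 — retry
T0 CAS — after: cnt=4, r=3 — retry
T3 LOAD — after: cnt=4, r=4 — load
T3 CAS — after: cnt=5, r=4 — ok
T3 LOAD — after: cnt=5, r=5 — load
T3 CAS — after: cnt=6, r=5 — ok

counter = 6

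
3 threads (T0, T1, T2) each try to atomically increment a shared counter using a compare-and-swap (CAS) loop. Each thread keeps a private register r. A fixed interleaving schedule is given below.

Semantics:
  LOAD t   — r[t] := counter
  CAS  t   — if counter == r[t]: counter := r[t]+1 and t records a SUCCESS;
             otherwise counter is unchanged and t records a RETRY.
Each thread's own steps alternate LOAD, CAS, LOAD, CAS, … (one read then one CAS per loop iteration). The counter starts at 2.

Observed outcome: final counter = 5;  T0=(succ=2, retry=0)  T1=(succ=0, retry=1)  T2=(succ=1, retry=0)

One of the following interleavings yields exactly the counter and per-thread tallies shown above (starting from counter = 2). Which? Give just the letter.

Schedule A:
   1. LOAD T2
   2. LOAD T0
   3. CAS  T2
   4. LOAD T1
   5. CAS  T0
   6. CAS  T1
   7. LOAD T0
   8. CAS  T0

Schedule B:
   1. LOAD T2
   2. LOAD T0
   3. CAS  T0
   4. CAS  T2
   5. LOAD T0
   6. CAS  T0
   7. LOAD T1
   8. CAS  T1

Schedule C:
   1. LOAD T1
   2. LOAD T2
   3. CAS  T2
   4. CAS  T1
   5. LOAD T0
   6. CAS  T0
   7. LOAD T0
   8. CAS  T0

Run C:
T1 LOAD — after: cnt=2, r=2 — load
T2 LOAD — after: cnt=2, r=2 — load
T2 CAS — after: cnt=3, r=2 — ok
T1 CAS — after: cnt=3, r=2 — retry
T0 LOAD — after: cnt=3, r=3 — load
T0 CAS — after: cnt=4, r=3 — ok
T0 LOAD — after: cnt=4, r=4 — load
T0 CAS — after: cnt=5, r=4 — ok

C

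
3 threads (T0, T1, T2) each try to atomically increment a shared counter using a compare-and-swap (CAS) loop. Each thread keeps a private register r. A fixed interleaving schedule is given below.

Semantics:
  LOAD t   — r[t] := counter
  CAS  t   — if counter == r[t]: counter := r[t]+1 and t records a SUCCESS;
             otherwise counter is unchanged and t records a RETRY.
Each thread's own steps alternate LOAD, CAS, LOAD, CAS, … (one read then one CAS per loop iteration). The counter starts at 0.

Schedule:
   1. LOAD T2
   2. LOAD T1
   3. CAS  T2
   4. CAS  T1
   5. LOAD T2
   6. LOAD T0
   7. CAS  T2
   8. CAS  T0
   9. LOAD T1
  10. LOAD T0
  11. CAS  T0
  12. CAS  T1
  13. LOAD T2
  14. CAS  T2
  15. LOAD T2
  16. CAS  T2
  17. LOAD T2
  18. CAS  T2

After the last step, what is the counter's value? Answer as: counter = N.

   1) LOAD T2:  M=0  r_T2=0
   2) LOAD T1:  M=0  r_T1=0
   3) CAS  T2:  M=1  r_T2=0 ✓
   4) CAS  T1:  M=1  r_T1=0 ✗
   5) LOAD T2:  M=1  r_T2=1
   6) LOAD T0:  M=1  r_T0=1
   7) CAS  T2:  M=2  r_T2=1 ✓
   8) CAS  T0:  M=2  r_T0=1 ✗
   9) LOAD T1:  M=2  r_T1=2
  10) LOAD T0:  M=2  r_T0=2
  11) CAS  T0:  M=3  r_T0=2 ✓
  12) CAS  T1:  M=3  r_T1=2 ✗
  13) LOAD T2:  M=3  r_T2=3
  14) CAS  T2:  M=4  r_T2=3 ✓
  15) LOAD T2:  M=4  r_T2=4
  16) CAS  T2:  M=5  r_T2=4 ✓
  17) LOAD T2:  M=5  r_T2=5
  18) CAS  T2:  M=6  r_T2=5 ✓

counter = 6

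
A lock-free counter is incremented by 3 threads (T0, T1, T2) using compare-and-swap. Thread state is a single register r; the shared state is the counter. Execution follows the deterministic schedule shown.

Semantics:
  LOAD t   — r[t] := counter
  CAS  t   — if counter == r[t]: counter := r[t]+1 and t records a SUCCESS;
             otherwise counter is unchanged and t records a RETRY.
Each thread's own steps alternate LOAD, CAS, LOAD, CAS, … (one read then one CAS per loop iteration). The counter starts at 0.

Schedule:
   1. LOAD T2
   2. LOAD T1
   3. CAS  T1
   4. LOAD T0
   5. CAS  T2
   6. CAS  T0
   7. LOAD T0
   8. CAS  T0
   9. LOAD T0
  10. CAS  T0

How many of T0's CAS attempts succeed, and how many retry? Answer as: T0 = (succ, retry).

1. LOAD T2 → mem=0 r[T2]=0 [LOAD]
2. LOAD T1 → mem=0 r[T1]=0 [LOAD]
3. CAS T1 → mem=1 r[T1]=0 [OK]
4. LOAD T0 → mem=1 r[T0]=1 [LOAD]
5. CAS T2 → mem=1 r[T2]=0 [RETRY]
6. CAS T0 → mem=2 r[T0]=1 [OK]
7. LOAD T0 → mem=2 r[T0]=2 [LOAD]
8. CAS T0 → mem=3 r[T0]=2 [OK]
9. LOAD T0 → mem=3 r[T0]=3 [LOAD]
10. CAS T0 → mem=4 r[T0]=3 [OK]

T0 = (3, 0)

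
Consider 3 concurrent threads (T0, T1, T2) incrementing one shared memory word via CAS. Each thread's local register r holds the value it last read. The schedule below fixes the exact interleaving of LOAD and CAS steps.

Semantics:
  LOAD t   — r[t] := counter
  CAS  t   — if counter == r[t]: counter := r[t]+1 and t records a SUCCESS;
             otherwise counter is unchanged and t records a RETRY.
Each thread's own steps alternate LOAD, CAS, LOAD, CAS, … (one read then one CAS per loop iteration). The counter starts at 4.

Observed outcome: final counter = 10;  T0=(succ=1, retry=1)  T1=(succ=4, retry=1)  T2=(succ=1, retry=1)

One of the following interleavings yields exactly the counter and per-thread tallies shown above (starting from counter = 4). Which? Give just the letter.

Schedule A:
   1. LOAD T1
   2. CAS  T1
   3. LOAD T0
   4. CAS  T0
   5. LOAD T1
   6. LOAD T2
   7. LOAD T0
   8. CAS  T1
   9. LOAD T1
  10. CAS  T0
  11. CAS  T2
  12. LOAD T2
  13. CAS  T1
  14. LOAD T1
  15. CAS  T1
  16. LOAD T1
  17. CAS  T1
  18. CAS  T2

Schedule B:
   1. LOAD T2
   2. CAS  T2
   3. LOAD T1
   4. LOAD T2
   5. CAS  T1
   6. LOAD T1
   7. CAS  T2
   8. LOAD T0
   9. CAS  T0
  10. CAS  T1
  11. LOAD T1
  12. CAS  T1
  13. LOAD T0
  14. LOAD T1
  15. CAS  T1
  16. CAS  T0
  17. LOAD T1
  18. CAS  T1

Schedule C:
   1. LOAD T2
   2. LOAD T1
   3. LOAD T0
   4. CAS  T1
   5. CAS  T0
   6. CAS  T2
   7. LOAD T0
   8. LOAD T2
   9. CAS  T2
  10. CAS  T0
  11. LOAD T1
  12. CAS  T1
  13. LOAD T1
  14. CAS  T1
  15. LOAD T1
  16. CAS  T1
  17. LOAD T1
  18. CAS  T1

Tracing schedule B:
[1] T2.load  rd  (counter 4, T2.r 4)
[2] T2.cas  hit  (counter 5, T2.r 4)
[3] T1.load  rd  (counter 5, T1.r 5)
[4] T2.load  rd  (counter 5, T2.r 5)
[5] T1.cas  hit  (counter 6, T1.r 5)
[6] T1.load  rd  (counter 6, T1.r 6)
[7] T2.cas  miss  (counter 6, T2.r 5)
[8] T0.load  rd  (counter 6, T0.r 6)
[9] T0.cas  hit  (counter 7, T0.r 6)
[10] T1.cas  miss  (counter 7, T1.r 6)
[11] T1.load  rd  (counter 7, T1.r 7)
[12] T1.cas  hit  (counter 8, T1.r 7)
[13] T0.load  rd  (counter 8, T0.r 8)
[14] T1.load  rd  (counter 8, T1.r 8)
[15] T1.cas  hit  (counter 9, T1.r 8)
[16] T0.cas  miss  (counter 9, T0.r 8)
[17] T1.load  rd  (counter 9, T1.r 9)
[18] T1.cas  hit  (counter 10, T1.r 9)

B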